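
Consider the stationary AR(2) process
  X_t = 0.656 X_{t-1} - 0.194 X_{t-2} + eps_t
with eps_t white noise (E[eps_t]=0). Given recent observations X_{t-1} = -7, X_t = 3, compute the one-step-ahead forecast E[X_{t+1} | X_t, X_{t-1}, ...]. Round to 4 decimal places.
E[X_{t+1} \mid \mathcal F_t] = 3.3260

For an AR(p) model X_t = c + sum_i phi_i X_{t-i} + eps_t, the
one-step-ahead conditional mean is
  E[X_{t+1} | X_t, ...] = c + sum_i phi_i X_{t+1-i}.
Substitute known values:
  E[X_{t+1} | ...] = (0.656) * (3) + (-0.194) * (-7)
                   = 3.3260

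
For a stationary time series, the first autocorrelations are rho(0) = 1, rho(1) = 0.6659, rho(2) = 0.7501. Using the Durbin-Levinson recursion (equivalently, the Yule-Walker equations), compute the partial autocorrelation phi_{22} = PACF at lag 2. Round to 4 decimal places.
\phi_{22} = 0.5510

The PACF at lag k is phi_{kk}, the last component of the solution
to the Yule-Walker system G_k phi = r_k where
  (G_k)_{ij} = rho(|i - j|), (r_k)_i = rho(i), i,j = 1..k.
Equivalently, Durbin-Levinson gives phi_{kk} iteratively:
  phi_{11} = rho(1)
  phi_{kk} = [rho(k) - sum_{j=1..k-1} phi_{k-1,j} rho(k-j)]
            / [1 - sum_{j=1..k-1} phi_{k-1,j} rho(j)],
  phi_{k,j} = phi_{k-1,j} - phi_{kk} phi_{k-1,k-j},  j = 1..k-1.
Step k = 1:
  phi_11 = rho(1) = 0.6659.
Step k = 2:
  phi_22 = [rho(2) - phi_11 rho(1)] / [1 - phi_11 rho(1)] = [0.7501 - (0.6659)(0.6659)] / [1 - (0.6659)(0.6659)]
         = 0.30667719 / 0.55657719 = 0.551.
Therefore phi_{22} = 0.5510.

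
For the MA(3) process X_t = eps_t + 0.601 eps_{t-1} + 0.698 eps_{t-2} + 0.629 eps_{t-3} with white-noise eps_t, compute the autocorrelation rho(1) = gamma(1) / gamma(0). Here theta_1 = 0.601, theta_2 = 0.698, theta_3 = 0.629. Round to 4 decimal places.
\rho(1) = 0.6504

For an MA(q) process with theta_0 = 1, the autocovariance is
  gamma(k) = sigma^2 * sum_{i=0..q-k} theta_i * theta_{i+k},
and rho(k) = gamma(k) / gamma(0). Sigma^2 cancels.
  numerator   = (1)*(0.601) + (0.601)*(0.698) + (0.698)*(0.629) = 1.45954.
  denominator = (1)^2 + (0.601)^2 + (0.698)^2 + (0.629)^2 = 2.244046.
  rho(1) = 1.45954 / 2.244046 = 0.6504.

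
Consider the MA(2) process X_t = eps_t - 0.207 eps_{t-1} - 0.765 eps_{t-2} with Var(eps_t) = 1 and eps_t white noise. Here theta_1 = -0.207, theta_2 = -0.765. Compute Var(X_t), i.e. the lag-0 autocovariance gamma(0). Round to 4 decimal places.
\gamma(0) = 1.6281

For an MA(q) process X_t = eps_t + sum_i theta_i eps_{t-i} with
Var(eps_t) = sigma^2, the variance is
  gamma(0) = sigma^2 * (1 + sum_i theta_i^2).
  sum_i theta_i^2 = (-0.207)^2 + (-0.765)^2 = 0.042849 + 0.585225 = 0.628074.
  gamma(0) = 1 * (1 + 0.628074) = 1 * 1.628074 = 1.628074, which rounds to 1.6281.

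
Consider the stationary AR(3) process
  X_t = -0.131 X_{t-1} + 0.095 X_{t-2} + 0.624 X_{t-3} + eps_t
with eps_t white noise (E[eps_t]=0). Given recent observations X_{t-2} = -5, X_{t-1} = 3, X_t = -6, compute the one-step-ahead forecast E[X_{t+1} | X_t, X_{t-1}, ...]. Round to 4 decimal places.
E[X_{t+1} \mid \mathcal F_t] = -2.0490

For an AR(p) model X_t = c + sum_i phi_i X_{t-i} + eps_t, the
one-step-ahead conditional mean is
  E[X_{t+1} | X_t, ...] = c + sum_i phi_i X_{t+1-i}.
Substitute known values:
  E[X_{t+1} | ...] = (-0.131) * (-6) + (0.095) * (3) + (0.624) * (-5)
                   = -2.0490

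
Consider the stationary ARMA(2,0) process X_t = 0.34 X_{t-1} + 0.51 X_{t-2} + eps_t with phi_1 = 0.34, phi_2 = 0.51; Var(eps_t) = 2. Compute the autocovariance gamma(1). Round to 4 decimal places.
\gamma(1) = 3.6171

Multiply the model equation by X_{t-k} and take expectations. With theta_0 = psi_0 = 1 and psi_j the MA(infinity) weights, this gives
  gamma(k) - sum_i phi_i gamma(k-i) = c_k,
  c_k = sigma^2 * sum_{j=k..q} theta_j psi_{j-k}   (c_k = 0 for k > q),
using gamma(-m) = gamma(m).
Pure AR (q = 0): c_0 = sigma^2 = 2, c_k = 0 for k >= 1.
Equations for k = 0, 1, 2 (AR order 2, c_2 = 0):
  (E0) gamma(0) = phi_1 gamma(1) + phi_2 gamma(2) + c_0
  (E1) gamma(1) = phi_1 gamma(0) + phi_2 gamma(1) + c_1
  (E2) gamma(2) = phi_1 gamma(1) + phi_2 gamma(0)
From (E1): gamma(1) = A gamma(0) + B with
  A = phi_1 / (1 - phi_2) = 0.34 / 0.49 = 0.693878,   B = c_1 / (1 - phi_2) = 0 / 0.49 = 0.
Insert (E2) into (E0): gamma(0) (1 - phi_2^2) = phi_1 (1 + phi_2) gamma(1) + c_0.
  phi_1 (1 + phi_2) = (0.34)(1.51) = 0.5134,   1 - phi_2^2 = 0.7399.
Replace gamma(1) by A gamma(0) + B and collect gamma(0):
  gamma(0) [0.7399 - (0.5134)(0.693878)] = c_0 = 2
  gamma(0) * 0.383663 = 2
  gamma(0) = 2 / 0.383663 = 5.212905.
  gamma(1) = A gamma(0) = (0.693878)(5.212905) = 3.617117.
Therefore gamma(1) = 3.6171 (to 4 decimal places).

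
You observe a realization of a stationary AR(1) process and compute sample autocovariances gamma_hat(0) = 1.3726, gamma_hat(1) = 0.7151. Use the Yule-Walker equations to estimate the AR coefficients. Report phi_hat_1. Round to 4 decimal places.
\hat\phi_{1} = 0.5210

The Yule-Walker equations for an AR(p) process read, in matrix form,
  Gamma_p phi = r_p,   with   (Gamma_p)_{ij} = gamma(|i - j|),
                       (r_p)_i = gamma(i),   i,j = 1..p.
Substitute the sample gammas (Toeplitz matrix and right-hand side of size 1):
  Gamma_p = [[1.3726]]
  r_p     = [0.7151]
With p = 1 this is the single equation gamma(0) phi_1 = gamma(1):
  phi_hat_1 = gamma(1) / gamma(0) = 0.7151 / 1.3726 = 0.5210.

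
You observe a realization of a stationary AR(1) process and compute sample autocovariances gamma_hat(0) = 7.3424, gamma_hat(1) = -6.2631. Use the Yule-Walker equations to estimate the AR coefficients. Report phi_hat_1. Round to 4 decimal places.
\hat\phi_{1} = -0.8530

The Yule-Walker equations for an AR(p) process read, in matrix form,
  Gamma_p phi = r_p,   with   (Gamma_p)_{ij} = gamma(|i - j|),
                       (r_p)_i = gamma(i),   i,j = 1..p.
Substitute the sample gammas (Toeplitz matrix and right-hand side of size 1):
  Gamma_p = [[7.3424]]
  r_p     = [-6.2631]
With p = 1 this is the single equation gamma(0) phi_1 = gamma(1):
  phi_hat_1 = gamma(1) / gamma(0) = -6.2631 / 7.3424 = -0.8530.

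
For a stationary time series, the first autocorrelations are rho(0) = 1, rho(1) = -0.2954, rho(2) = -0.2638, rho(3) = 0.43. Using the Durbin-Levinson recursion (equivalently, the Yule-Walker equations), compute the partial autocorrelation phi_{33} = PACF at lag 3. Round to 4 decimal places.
\phi_{33} = 0.2681

The PACF at lag k is phi_{kk}, the last component of the solution
to the Yule-Walker system G_k phi = r_k where
  (G_k)_{ij} = rho(|i - j|), (r_k)_i = rho(i), i,j = 1..k.
Equivalently, Durbin-Levinson gives phi_{kk} iteratively:
  phi_{11} = rho(1)
  phi_{kk} = [rho(k) - sum_{j=1..k-1} phi_{k-1,j} rho(k-j)]
            / [1 - sum_{j=1..k-1} phi_{k-1,j} rho(j)],
  phi_{k,j} = phi_{k-1,j} - phi_{kk} phi_{k-1,k-j},  j = 1..k-1.
Step k = 1:
  phi_11 = rho(1) = -0.2954.
Step k = 2:
  phi_22 = [rho(2) - phi_11 rho(1)] / [1 - phi_11 rho(1)] = [-0.2638 - (-0.2954)(-0.2954)] / [1 - (-0.2954)(-0.2954)]
         = -0.35106116 / 0.91273884 = -0.384624.
  Update: phi_21 = phi_11 - phi_22 phi_11 = -0.2954 - (-0.384624)(-0.2954) = -0.409018.
Step k = 3:
  phi_33 = [rho(3) - phi_21 rho(2) - phi_22 rho(1)] / [1 - phi_21 rho(1) - phi_22 rho(2)]
    numerator   = 0.43 - (-0.409018)(-0.2638) - (-0.384624)(-0.2954) = 0.20848318
    denominator = 1 - (-0.409018)(-0.2954) - (-0.384624)(-0.2638) = 0.77771233
  phi_33 = 0.20848318 / 0.77771233 = 0.2681.
Therefore phi_{33} = 0.2681.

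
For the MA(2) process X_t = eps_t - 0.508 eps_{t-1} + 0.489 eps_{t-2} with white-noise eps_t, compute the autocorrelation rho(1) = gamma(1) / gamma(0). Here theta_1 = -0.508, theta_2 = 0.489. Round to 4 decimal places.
\rho(1) = -0.5052

For an MA(q) process with theta_0 = 1, the autocovariance is
  gamma(k) = sigma^2 * sum_{i=0..q-k} theta_i * theta_{i+k},
and rho(k) = gamma(k) / gamma(0). Sigma^2 cancels.
  numerator   = (1)*(-0.508) + (-0.508)*(0.489) = -0.756412.
  denominator = (1)^2 + (-0.508)^2 + (0.489)^2 = 1.497185.
  rho(1) = -0.756412 / 1.497185 = -0.5052.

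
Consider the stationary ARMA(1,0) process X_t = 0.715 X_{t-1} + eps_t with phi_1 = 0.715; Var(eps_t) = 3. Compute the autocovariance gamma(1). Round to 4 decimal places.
\gamma(1) = 4.3885

Multiply the model equation by X_{t-k} and take expectations. With theta_0 = psi_0 = 1 and psi_j the MA(infinity) weights, this gives
  gamma(k) - sum_i phi_i gamma(k-i) = c_k,
  c_k = sigma^2 * sum_{j=k..q} theta_j psi_{j-k}   (c_k = 0 for k > q),
using gamma(-m) = gamma(m).
Pure AR (q = 0): c_0 = sigma^2 = 3, c_k = 0 for k >= 1.
Equations for k = 0 and k = 1 (AR order 1):
  gamma(0) = phi_1 gamma(1) + c_0
  gamma(1) = phi_1 gamma(0) + c_1
Substituting the second into the first: gamma(0) (1 - phi_1^2) = c_0 + phi_1 c_1, so
  gamma(0) = c_0 / (1 - phi_1^2) = 3 / (1 - (0.715)^2) = 3 / 0.488775 = 6.137793.
  gamma(1) = phi_1 gamma(0) = (0.715)(6.137793) = 4.388522.
Therefore gamma(1) = 4.3885 (to 4 decimal places).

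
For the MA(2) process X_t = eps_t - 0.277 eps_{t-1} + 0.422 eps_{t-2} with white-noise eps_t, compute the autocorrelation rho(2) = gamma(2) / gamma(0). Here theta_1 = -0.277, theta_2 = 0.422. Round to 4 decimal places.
\rho(2) = 0.3363

For an MA(q) process with theta_0 = 1, the autocovariance is
  gamma(k) = sigma^2 * sum_{i=0..q-k} theta_i * theta_{i+k},
and rho(k) = gamma(k) / gamma(0). Sigma^2 cancels.
  numerator   = (1)*(0.422) = 0.422.
  denominator = (1)^2 + (-0.277)^2 + (0.422)^2 = 1.254813.
  rho(2) = 0.422 / 1.254813 = 0.3363.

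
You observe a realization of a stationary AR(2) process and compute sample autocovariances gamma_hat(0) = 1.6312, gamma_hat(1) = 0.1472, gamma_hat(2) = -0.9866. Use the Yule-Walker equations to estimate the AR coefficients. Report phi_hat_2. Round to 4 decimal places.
\hat\phi_{2} = -0.6180

The Yule-Walker equations for an AR(p) process read, in matrix form,
  Gamma_p phi = r_p,   with   (Gamma_p)_{ij} = gamma(|i - j|),
                       (r_p)_i = gamma(i),   i,j = 1..p.
Substitute the sample gammas (Toeplitz matrix and right-hand side of size 2):
  Gamma_p = [[1.6312, 0.1472], [0.1472, 1.6312]]
  r_p     = [0.1472, -0.9866]
Written out:
  1.6312 phi_1 + 0.1472 phi_2 = 0.1472
  0.1472 phi_1 + 1.6312 phi_2 = -0.9866
Solve by Cramer's rule:
  det = gamma(0)^2 - gamma(1)^2 = (1.6312)^2 - (0.1472)^2 = 2.66081344 - 0.02166784 = 2.6391456
  phi_hat_1 = [gamma(1) gamma(0) - gamma(1) gamma(2)] / det = [(0.1472)(1.6312) - (0.1472)(-0.9866)] / 2.6391456 = 0.38534016 / 2.6391456 = 0.146
  phi_hat_2 = [gamma(0) gamma(2) - gamma(1)^2] / det = [(1.6312)(-0.9866) - (0.1472)^2] / 2.6391456 = -1.63100976 / 2.6391456 = -0.618
So phi_hat = [0.1460, -0.6180].
Therefore phi_hat_2 = -0.6180.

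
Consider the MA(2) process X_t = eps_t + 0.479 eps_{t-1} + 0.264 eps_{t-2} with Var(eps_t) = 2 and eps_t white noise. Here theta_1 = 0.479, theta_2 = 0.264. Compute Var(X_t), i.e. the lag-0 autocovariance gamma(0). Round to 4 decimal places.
\gamma(0) = 2.5983

For an MA(q) process X_t = eps_t + sum_i theta_i eps_{t-i} with
Var(eps_t) = sigma^2, the variance is
  gamma(0) = sigma^2 * (1 + sum_i theta_i^2).
  sum_i theta_i^2 = (0.479)^2 + (0.264)^2 = 0.229441 + 0.069696 = 0.299137.
  gamma(0) = 2 * (1 + 0.299137) = 2 * 1.299137 = 2.598274, which rounds to 2.5983.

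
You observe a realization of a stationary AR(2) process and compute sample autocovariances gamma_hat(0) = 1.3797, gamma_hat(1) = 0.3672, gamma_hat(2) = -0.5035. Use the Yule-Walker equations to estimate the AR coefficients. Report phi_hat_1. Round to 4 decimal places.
\hat\phi_{1} = 0.3910

The Yule-Walker equations for an AR(p) process read, in matrix form,
  Gamma_p phi = r_p,   with   (Gamma_p)_{ij} = gamma(|i - j|),
                       (r_p)_i = gamma(i),   i,j = 1..p.
Substitute the sample gammas (Toeplitz matrix and right-hand side of size 2):
  Gamma_p = [[1.3797, 0.3672], [0.3672, 1.3797]]
  r_p     = [0.3672, -0.5035]
Written out:
  1.3797 phi_1 + 0.3672 phi_2 = 0.3672
  0.3672 phi_1 + 1.3797 phi_2 = -0.5035
Solve by Cramer's rule:
  det = gamma(0)^2 - gamma(1)^2 = (1.3797)^2 - (0.3672)^2 = 1.90357209 - 0.13483584 = 1.76873625
  phi_hat_1 = [gamma(1) gamma(0) - gamma(1) gamma(2)] / det = [(0.3672)(1.3797) - (0.3672)(-0.5035)] / 1.76873625 = 0.69151104 / 1.76873625 = 0.391
  phi_hat_2 = [gamma(0) gamma(2) - gamma(1)^2] / det = [(1.3797)(-0.5035) - (0.3672)^2] / 1.76873625 = -0.82951479 / 1.76873625 = -0.469
So phi_hat = [0.3910, -0.4690].
Therefore phi_hat_1 = 0.3910.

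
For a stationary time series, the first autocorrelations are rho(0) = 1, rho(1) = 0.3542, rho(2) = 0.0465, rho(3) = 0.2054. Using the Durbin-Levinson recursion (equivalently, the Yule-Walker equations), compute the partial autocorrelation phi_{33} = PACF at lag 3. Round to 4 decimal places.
\phi_{33} = 0.2530

The PACF at lag k is phi_{kk}, the last component of the solution
to the Yule-Walker system G_k phi = r_k where
  (G_k)_{ij} = rho(|i - j|), (r_k)_i = rho(i), i,j = 1..k.
Equivalently, Durbin-Levinson gives phi_{kk} iteratively:
  phi_{11} = rho(1)
  phi_{kk} = [rho(k) - sum_{j=1..k-1} phi_{k-1,j} rho(k-j)]
            / [1 - sum_{j=1..k-1} phi_{k-1,j} rho(j)],
  phi_{k,j} = phi_{k-1,j} - phi_{kk} phi_{k-1,k-j},  j = 1..k-1.
Step k = 1:
  phi_11 = rho(1) = 0.3542.
Step k = 2:
  phi_22 = [rho(2) - phi_11 rho(1)] / [1 - phi_11 rho(1)] = [0.0465 - (0.3542)(0.3542)] / [1 - (0.3542)(0.3542)]
         = -0.07895764 / 0.87454236 = -0.090285.
  Update: phi_21 = phi_11 - phi_22 phi_11 = 0.3542 - (-0.090285)(0.3542) = 0.386179.
Step k = 3:
  phi_33 = [rho(3) - phi_21 rho(2) - phi_22 rho(1)] / [1 - phi_21 rho(1) - phi_22 rho(2)]
    numerator   = 0.2054 - (0.386179)(0.0465) - (-0.090285)(0.3542) = 0.21942146
    denominator = 1 - (0.386179)(0.3542) - (-0.090285)(0.0465) = 0.86741371
  phi_33 = 0.21942146 / 0.86741371 = 0.253.
Therefore phi_{33} = 0.2530.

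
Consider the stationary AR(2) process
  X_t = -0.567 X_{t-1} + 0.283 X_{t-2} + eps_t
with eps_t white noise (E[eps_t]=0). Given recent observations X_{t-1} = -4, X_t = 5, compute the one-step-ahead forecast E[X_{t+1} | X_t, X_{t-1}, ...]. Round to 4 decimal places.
E[X_{t+1} \mid \mathcal F_t] = -3.9670

For an AR(p) model X_t = c + sum_i phi_i X_{t-i} + eps_t, the
one-step-ahead conditional mean is
  E[X_{t+1} | X_t, ...] = c + sum_i phi_i X_{t+1-i}.
Substitute known values:
  E[X_{t+1} | ...] = (-0.567) * (5) + (0.283) * (-4)
                   = -3.9670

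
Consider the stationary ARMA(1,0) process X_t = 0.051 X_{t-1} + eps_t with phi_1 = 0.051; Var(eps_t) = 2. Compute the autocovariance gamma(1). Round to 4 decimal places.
\gamma(1) = 0.1023

Multiply the model equation by X_{t-k} and take expectations. With theta_0 = psi_0 = 1 and psi_j the MA(infinity) weights, this gives
  gamma(k) - sum_i phi_i gamma(k-i) = c_k,
  c_k = sigma^2 * sum_{j=k..q} theta_j psi_{j-k}   (c_k = 0 for k > q),
using gamma(-m) = gamma(m).
Pure AR (q = 0): c_0 = sigma^2 = 2, c_k = 0 for k >= 1.
Equations for k = 0 and k = 1 (AR order 1):
  gamma(0) = phi_1 gamma(1) + c_0
  gamma(1) = phi_1 gamma(0) + c_1
Substituting the second into the first: gamma(0) (1 - phi_1^2) = c_0 + phi_1 c_1, so
  gamma(0) = c_0 / (1 - phi_1^2) = 2 / (1 - (0.051)^2) = 2 / 0.997399 = 2.005216.
  gamma(1) = phi_1 gamma(0) = (0.051)(2.005216) = 0.102266.
Therefore gamma(1) = 0.1023 (to 4 decimal places).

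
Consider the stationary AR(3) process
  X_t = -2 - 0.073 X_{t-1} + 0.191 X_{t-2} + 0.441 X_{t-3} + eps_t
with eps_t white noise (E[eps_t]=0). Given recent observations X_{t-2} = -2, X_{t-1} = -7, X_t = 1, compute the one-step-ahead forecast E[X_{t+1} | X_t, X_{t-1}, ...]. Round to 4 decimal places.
E[X_{t+1} \mid \mathcal F_t] = -4.2920

For an AR(p) model X_t = c + sum_i phi_i X_{t-i} + eps_t, the
one-step-ahead conditional mean is
  E[X_{t+1} | X_t, ...] = c + sum_i phi_i X_{t+1-i}.
Substitute known values:
  E[X_{t+1} | ...] = -2 + (-0.073) * (1) + (0.191) * (-7) + (0.441) * (-2)
                   = -4.2920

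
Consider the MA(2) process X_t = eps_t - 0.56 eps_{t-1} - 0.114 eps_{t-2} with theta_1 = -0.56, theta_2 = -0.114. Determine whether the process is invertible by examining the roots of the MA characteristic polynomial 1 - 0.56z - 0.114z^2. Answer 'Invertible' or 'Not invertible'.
\text{Invertible}

The MA(q) characteristic polynomial is P(z) = 1 - 0.56z - 0.114z^2.
Invertibility requires all roots to lie outside the unit circle, i.e. |z| > 1 for every root.
Set 1 + (-0.56) z + (-0.114) z^2 = 0, i.e. a z^2 + b z + c = 0 with a = -0.114, b = -0.56, c = 1.
Discriminant D = b^2 - 4ac = (-0.56)^2 - 4*(-0.114)*1 = 0.3136 - (-0.456) = 0.7696.
D >= 0, so the roots are real: z = (-b +/- sqrt(D)) / (2a) = (0.56 +/- 0.877268) / (-0.228).
  z_1 = (0.56 + 0.877268) / (-0.228) = -6.3038,   |z_1| = 6.3038.
  z_2 = (0.56 - 0.877268) / (-0.228) = 1.3915,   |z_2| = 1.3915.
Moduli of all roots: 6.3038, 1.3915.
All moduli strictly greater than 1? Yes.
Verdict: Invertible.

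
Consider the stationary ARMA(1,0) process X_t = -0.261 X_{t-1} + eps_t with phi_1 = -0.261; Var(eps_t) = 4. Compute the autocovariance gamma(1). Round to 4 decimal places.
\gamma(1) = -1.1203

Multiply the model equation by X_{t-k} and take expectations. With theta_0 = psi_0 = 1 and psi_j the MA(infinity) weights, this gives
  gamma(k) - sum_i phi_i gamma(k-i) = c_k,
  c_k = sigma^2 * sum_{j=k..q} theta_j psi_{j-k}   (c_k = 0 for k > q),
using gamma(-m) = gamma(m).
Pure AR (q = 0): c_0 = sigma^2 = 4, c_k = 0 for k >= 1.
Equations for k = 0 and k = 1 (AR order 1):
  gamma(0) = phi_1 gamma(1) + c_0
  gamma(1) = phi_1 gamma(0) + c_1
Substituting the second into the first: gamma(0) (1 - phi_1^2) = c_0 + phi_1 c_1, so
  gamma(0) = c_0 / (1 - phi_1^2) = 4 / (1 - (-0.261)^2) = 4 / 0.931879 = 4.292403.
  gamma(1) = phi_1 gamma(0) = (-0.261)(4.292403) = -1.120317.
Therefore gamma(1) = -1.1203 (to 4 decimal places).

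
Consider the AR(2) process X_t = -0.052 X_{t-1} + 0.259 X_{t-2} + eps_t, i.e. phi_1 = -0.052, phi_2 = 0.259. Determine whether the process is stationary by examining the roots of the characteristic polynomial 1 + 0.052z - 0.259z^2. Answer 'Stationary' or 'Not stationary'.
\text{Stationary}

The AR(p) characteristic polynomial is P(z) = 1 + 0.052z - 0.259z^2.
Stationarity requires all roots to lie outside the unit circle, i.e. |z| > 1 for every root.
Set 1 + (0.052) z + (-0.259) z^2 = 0, i.e. a z^2 + b z + c = 0 with a = -0.259, b = 0.052, c = 1.
Discriminant D = b^2 - 4ac = (0.052)^2 - 4*(-0.259)*1 = 0.002704 - (-1.036) = 1.038704.
D >= 0, so the roots are real: z = (-b +/- sqrt(D)) / (2a) = (-0.052 +/- 1.019168) / (-0.518).
  z_1 = (-0.052 + 1.019168) / (-0.518) = -1.8671,   |z_1| = 1.8671.
  z_2 = (-0.052 - 1.019168) / (-0.518) = 2.0679,   |z_2| = 2.0679.
Moduli of all roots: 1.8671, 2.0679.
All moduli strictly greater than 1? Yes.
Verdict: Stationary.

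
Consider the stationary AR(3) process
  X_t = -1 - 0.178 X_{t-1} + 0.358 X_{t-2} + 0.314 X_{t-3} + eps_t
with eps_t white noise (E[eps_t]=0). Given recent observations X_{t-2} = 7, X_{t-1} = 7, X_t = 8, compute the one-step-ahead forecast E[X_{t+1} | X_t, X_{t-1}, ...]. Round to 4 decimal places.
E[X_{t+1} \mid \mathcal F_t] = 2.2800

For an AR(p) model X_t = c + sum_i phi_i X_{t-i} + eps_t, the
one-step-ahead conditional mean is
  E[X_{t+1} | X_t, ...] = c + sum_i phi_i X_{t+1-i}.
Substitute known values:
  E[X_{t+1} | ...] = -1 + (-0.178) * (8) + (0.358) * (7) + (0.314) * (7)
                   = 2.2800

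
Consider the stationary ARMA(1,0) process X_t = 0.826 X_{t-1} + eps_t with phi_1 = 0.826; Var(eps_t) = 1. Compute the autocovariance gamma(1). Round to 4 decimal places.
\gamma(1) = 2.5997

Multiply the model equation by X_{t-k} and take expectations. With theta_0 = psi_0 = 1 and psi_j the MA(infinity) weights, this gives
  gamma(k) - sum_i phi_i gamma(k-i) = c_k,
  c_k = sigma^2 * sum_{j=k..q} theta_j psi_{j-k}   (c_k = 0 for k > q),
using gamma(-m) = gamma(m).
Pure AR (q = 0): c_0 = sigma^2 = 1, c_k = 0 for k >= 1.
Equations for k = 0 and k = 1 (AR order 1):
  gamma(0) = phi_1 gamma(1) + c_0
  gamma(1) = phi_1 gamma(0) + c_1
Substituting the second into the first: gamma(0) (1 - phi_1^2) = c_0 + phi_1 c_1, so
  gamma(0) = c_0 / (1 - phi_1^2) = 1 / (1 - (0.826)^2) = 1 / 0.317724 = 3.147386.
  gamma(1) = phi_1 gamma(0) = (0.826)(3.147386) = 2.599741.
Therefore gamma(1) = 2.5997 (to 4 decimal places).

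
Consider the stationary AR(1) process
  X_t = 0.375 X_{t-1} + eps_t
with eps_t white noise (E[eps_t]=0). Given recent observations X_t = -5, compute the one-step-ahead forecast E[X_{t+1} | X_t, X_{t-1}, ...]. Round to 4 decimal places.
E[X_{t+1} \mid \mathcal F_t] = -1.8750

For an AR(p) model X_t = c + sum_i phi_i X_{t-i} + eps_t, the
one-step-ahead conditional mean is
  E[X_{t+1} | X_t, ...] = c + sum_i phi_i X_{t+1-i}.
Substitute known values:
  E[X_{t+1} | ...] = (0.375) * (-5)
                   = -1.8750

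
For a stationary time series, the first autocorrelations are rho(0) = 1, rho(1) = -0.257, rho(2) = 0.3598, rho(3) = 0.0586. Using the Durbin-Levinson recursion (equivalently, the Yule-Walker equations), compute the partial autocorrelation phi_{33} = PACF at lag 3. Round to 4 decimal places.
\phi_{33} = 0.2410

The PACF at lag k is phi_{kk}, the last component of the solution
to the Yule-Walker system G_k phi = r_k where
  (G_k)_{ij} = rho(|i - j|), (r_k)_i = rho(i), i,j = 1..k.
Equivalently, Durbin-Levinson gives phi_{kk} iteratively:
  phi_{11} = rho(1)
  phi_{kk} = [rho(k) - sum_{j=1..k-1} phi_{k-1,j} rho(k-j)]
            / [1 - sum_{j=1..k-1} phi_{k-1,j} rho(j)],
  phi_{k,j} = phi_{k-1,j} - phi_{kk} phi_{k-1,k-j},  j = 1..k-1.
Step k = 1:
  phi_11 = rho(1) = -0.257.
Step k = 2:
  phi_22 = [rho(2) - phi_11 rho(1)] / [1 - phi_11 rho(1)] = [0.3598 - (-0.257)(-0.257)] / [1 - (-0.257)(-0.257)]
         = 0.293751 / 0.933951 = 0.314525.
  Update: phi_21 = phi_11 - phi_22 phi_11 = -0.257 - (0.314525)(-0.257) = -0.176167.
Step k = 3:
  phi_33 = [rho(3) - phi_21 rho(2) - phi_22 rho(1)] / [1 - phi_21 rho(1) - phi_22 rho(2)]
    numerator   = 0.0586 - (-0.176167)(0.3598) - (0.314525)(-0.257) = 0.20281785
    denominator = 1 - (-0.176167)(-0.257) - (0.314525)(0.3598) = 0.84155895
  phi_33 = 0.20281785 / 0.84155895 = 0.241.
Therefore phi_{33} = 0.2410.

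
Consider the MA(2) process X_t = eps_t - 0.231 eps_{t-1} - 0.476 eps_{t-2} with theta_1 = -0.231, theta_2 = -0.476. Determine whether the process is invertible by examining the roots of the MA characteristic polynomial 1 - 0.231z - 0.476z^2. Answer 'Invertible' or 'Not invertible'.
\text{Invertible}

The MA(q) characteristic polynomial is P(z) = 1 - 0.231z - 0.476z^2.
Invertibility requires all roots to lie outside the unit circle, i.e. |z| > 1 for every root.
Set 1 + (-0.231) z + (-0.476) z^2 = 0, i.e. a z^2 + b z + c = 0 with a = -0.476, b = -0.231, c = 1.
Discriminant D = b^2 - 4ac = (-0.231)^2 - 4*(-0.476)*1 = 0.053361 - (-1.904) = 1.957361.
D >= 0, so the roots are real: z = (-b +/- sqrt(D)) / (2a) = (0.231 +/- 1.399057) / (-0.952).
  z_1 = (0.231 + 1.399057) / (-0.952) = -1.7122,   |z_1| = 1.7122.
  z_2 = (0.231 - 1.399057) / (-0.952) = 1.227,   |z_2| = 1.227.
Moduli of all roots: 1.7122, 1.2270.
All moduli strictly greater than 1? Yes.
Verdict: Invertible.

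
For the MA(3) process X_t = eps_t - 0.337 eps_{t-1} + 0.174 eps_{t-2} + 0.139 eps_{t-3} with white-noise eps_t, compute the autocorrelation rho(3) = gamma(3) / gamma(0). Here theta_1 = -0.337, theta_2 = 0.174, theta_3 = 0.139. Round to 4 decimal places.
\rho(3) = 0.1195

For an MA(q) process with theta_0 = 1, the autocovariance is
  gamma(k) = sigma^2 * sum_{i=0..q-k} theta_i * theta_{i+k},
and rho(k) = gamma(k) / gamma(0). Sigma^2 cancels.
  numerator   = (1)*(0.139) = 0.139.
  denominator = (1)^2 + (-0.337)^2 + (0.174)^2 + (0.139)^2 = 1.163166.
  rho(3) = 0.139 / 1.163166 = 0.1195.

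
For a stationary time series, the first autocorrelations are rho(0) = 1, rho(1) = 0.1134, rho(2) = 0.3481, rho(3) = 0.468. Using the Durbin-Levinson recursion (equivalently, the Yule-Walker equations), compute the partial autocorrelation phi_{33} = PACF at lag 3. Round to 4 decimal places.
\phi_{33} = 0.4620

The PACF at lag k is phi_{kk}, the last component of the solution
to the Yule-Walker system G_k phi = r_k where
  (G_k)_{ij} = rho(|i - j|), (r_k)_i = rho(i), i,j = 1..k.
Equivalently, Durbin-Levinson gives phi_{kk} iteratively:
  phi_{11} = rho(1)
  phi_{kk} = [rho(k) - sum_{j=1..k-1} phi_{k-1,j} rho(k-j)]
            / [1 - sum_{j=1..k-1} phi_{k-1,j} rho(j)],
  phi_{k,j} = phi_{k-1,j} - phi_{kk} phi_{k-1,k-j},  j = 1..k-1.
Step k = 1:
  phi_11 = rho(1) = 0.1134.
Step k = 2:
  phi_22 = [rho(2) - phi_11 rho(1)] / [1 - phi_11 rho(1)] = [0.3481 - (0.1134)(0.1134)] / [1 - (0.1134)(0.1134)]
         = 0.33524044 / 0.98714044 = 0.339608.
  Update: phi_21 = phi_11 - phi_22 phi_11 = 0.1134 - (0.339608)(0.1134) = 0.074888.
Step k = 3:
  phi_33 = [rho(3) - phi_21 rho(2) - phi_22 rho(1)] / [1 - phi_21 rho(1) - phi_22 rho(2)]
    numerator   = 0.468 - (0.074888)(0.3481) - (0.339608)(0.1134) = 0.40341981
    denominator = 1 - (0.074888)(0.1134) - (0.339608)(0.3481) = 0.87329022
  phi_33 = 0.40341981 / 0.87329022 = 0.462.
Therefore phi_{33} = 0.4620.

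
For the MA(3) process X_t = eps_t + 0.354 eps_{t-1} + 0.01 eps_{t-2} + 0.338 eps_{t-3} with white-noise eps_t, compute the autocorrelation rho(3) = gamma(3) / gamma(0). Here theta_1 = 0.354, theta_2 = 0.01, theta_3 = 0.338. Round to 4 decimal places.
\rho(3) = 0.2727

For an MA(q) process with theta_0 = 1, the autocovariance is
  gamma(k) = sigma^2 * sum_{i=0..q-k} theta_i * theta_{i+k},
and rho(k) = gamma(k) / gamma(0). Sigma^2 cancels.
  numerator   = (1)*(0.338) = 0.338.
  denominator = (1)^2 + (0.354)^2 + (0.01)^2 + (0.338)^2 = 1.23966.
  rho(3) = 0.338 / 1.23966 = 0.2727.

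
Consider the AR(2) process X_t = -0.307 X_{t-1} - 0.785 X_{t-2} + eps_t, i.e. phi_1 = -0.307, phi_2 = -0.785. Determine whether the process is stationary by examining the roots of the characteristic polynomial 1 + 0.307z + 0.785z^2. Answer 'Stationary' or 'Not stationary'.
\text{Stationary}

The AR(p) characteristic polynomial is P(z) = 1 + 0.307z + 0.785z^2.
Stationarity requires all roots to lie outside the unit circle, i.e. |z| > 1 for every root.
Set 1 + (0.307) z + (0.785) z^2 = 0, i.e. a z^2 + b z + c = 0 with a = 0.785, b = 0.307, c = 1.
Discriminant D = b^2 - 4ac = (0.307)^2 - 4*(0.785)*1 = 0.094249 - (3.14) = -3.045751.
D < 0, so the roots are the complex-conjugate pair z = (-b +/- i sqrt(-D)) / (2a) = -0.1955 +/- 1.1116i.
For a conjugate pair |z|^2 = z * conj(z) = (product of roots) = c/a = 1/(0.785) = 1.273885, so |z| = sqrt(1.273885) = 1.1287 for both roots.
Moduli of all roots: 1.1287, 1.1287.
All moduli strictly greater than 1? Yes.
Verdict: Stationary.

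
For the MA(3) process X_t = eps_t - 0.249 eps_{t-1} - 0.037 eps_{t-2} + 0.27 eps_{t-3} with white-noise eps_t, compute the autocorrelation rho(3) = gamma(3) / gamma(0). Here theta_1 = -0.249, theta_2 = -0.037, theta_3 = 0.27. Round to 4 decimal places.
\rho(3) = 0.2376

For an MA(q) process with theta_0 = 1, the autocovariance is
  gamma(k) = sigma^2 * sum_{i=0..q-k} theta_i * theta_{i+k},
and rho(k) = gamma(k) / gamma(0). Sigma^2 cancels.
  numerator   = (1)*(0.27) = 0.27.
  denominator = (1)^2 + (-0.249)^2 + (-0.037)^2 + (0.27)^2 = 1.13627.
  rho(3) = 0.27 / 1.13627 = 0.2376.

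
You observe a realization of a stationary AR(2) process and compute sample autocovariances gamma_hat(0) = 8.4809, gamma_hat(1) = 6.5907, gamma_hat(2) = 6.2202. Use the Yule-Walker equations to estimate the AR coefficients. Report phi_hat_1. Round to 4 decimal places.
\hat\phi_{1} = 0.5230

The Yule-Walker equations for an AR(p) process read, in matrix form,
  Gamma_p phi = r_p,   with   (Gamma_p)_{ij} = gamma(|i - j|),
                       (r_p)_i = gamma(i),   i,j = 1..p.
Substitute the sample gammas (Toeplitz matrix and right-hand side of size 2):
  Gamma_p = [[8.4809, 6.5907], [6.5907, 8.4809]]
  r_p     = [6.5907, 6.2202]
Written out:
  8.4809 phi_1 + 6.5907 phi_2 = 6.5907
  6.5907 phi_1 + 8.4809 phi_2 = 6.2202
Solve by Cramer's rule:
  det = gamma(0)^2 - gamma(1)^2 = (8.4809)^2 - (6.5907)^2 = 71.92566481 - 43.43732649 = 28.48833832
  phi_hat_1 = [gamma(1) gamma(0) - gamma(1) gamma(2)] / det = [(6.5907)(8.4809) - (6.5907)(6.2202)] / 28.48833832 = 14.89959549 / 28.48833832 = 0.523
  phi_hat_2 = [gamma(0) gamma(2) - gamma(1)^2] / det = [(8.4809)(6.2202) - (6.5907)^2] / 28.48833832 = 9.31556769 / 28.48833832 = 0.327
So phi_hat = [0.5230, 0.3270].
Therefore phi_hat_1 = 0.5230.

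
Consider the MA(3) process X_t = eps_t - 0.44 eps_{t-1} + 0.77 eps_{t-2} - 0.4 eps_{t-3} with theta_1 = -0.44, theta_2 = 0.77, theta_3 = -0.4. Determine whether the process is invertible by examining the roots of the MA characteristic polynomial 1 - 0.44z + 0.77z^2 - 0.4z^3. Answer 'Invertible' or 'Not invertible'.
\text{Invertible}

The MA(q) characteristic polynomial is P(z) = 1 - 0.44z + 0.77z^2 - 0.4z^3.
Invertibility requires all roots to lie outside the unit circle, i.e. |z| > 1 for every root.
Degree 3: look for a simple real root z0 first, then factor out (1 - z/z0) and solve the remaining quadratic.
Testing z0 = 2: P(2) = 1 + (-0.44)(2) + (0.77)(2)^2 + (-0.4)(2)^3
  = 1 + (-0.88) + (3.08) + (-3.2) = 0.  So z_0 = 2 is a root, |z_0| = 2.
Divide out the factor (1 - 0.5 z) = (1 - z/z0) (since 1/z0 = 0.5):
  P(z) = (1 - 0.5 z)(1 + (0.06) z + (0.8) z^2)
  [check: z-coef 0.06 - (0.5) = -0.44; z^2-coef 0.8 - (0.5)(0.06) = 0.77; z^3-coef -(0.5)(0.8) = -0.4.]
Remaining roots from the quadratic factor 1 + (0.06) z + (0.8) z^2:
  Set 1 + (0.06) z + (0.8) z^2 = 0, i.e. a z^2 + b z + c = 0 with a = 0.8, b = 0.06, c = 1.
  Discriminant D = b^2 - 4ac = (0.06)^2 - 4*(0.8)*1 = 0.0036 - (3.2) = -3.1964.
  D < 0, so the roots are the complex-conjugate pair z = (-b +/- i sqrt(-D)) / (2a) = -0.0375 +/- 1.1174i.
  For a conjugate pair |z|^2 = z * conj(z) = (product of roots) = c/a = 1/(0.8) = 1.25, so |z| = sqrt(1.25) = 1.118 for both roots.
Moduli of all roots: 2.0000, 1.1180, 1.1180.
All moduli strictly greater than 1? Yes.
Verdict: Invertible.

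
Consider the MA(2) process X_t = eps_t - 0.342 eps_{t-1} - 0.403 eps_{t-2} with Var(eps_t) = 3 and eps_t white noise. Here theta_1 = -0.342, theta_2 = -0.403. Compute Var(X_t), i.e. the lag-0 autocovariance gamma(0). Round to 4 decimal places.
\gamma(0) = 3.8381

For an MA(q) process X_t = eps_t + sum_i theta_i eps_{t-i} with
Var(eps_t) = sigma^2, the variance is
  gamma(0) = sigma^2 * (1 + sum_i theta_i^2).
  sum_i theta_i^2 = (-0.342)^2 + (-0.403)^2 = 0.116964 + 0.162409 = 0.279373.
  gamma(0) = 3 * (1 + 0.279373) = 3 * 1.279373 = 3.838119, which rounds to 3.8381.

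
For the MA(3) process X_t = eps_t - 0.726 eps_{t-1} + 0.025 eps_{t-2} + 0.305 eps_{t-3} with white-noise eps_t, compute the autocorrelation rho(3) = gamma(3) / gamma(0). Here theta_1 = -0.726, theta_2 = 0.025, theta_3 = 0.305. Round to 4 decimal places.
\rho(3) = 0.1882

For an MA(q) process with theta_0 = 1, the autocovariance is
  gamma(k) = sigma^2 * sum_{i=0..q-k} theta_i * theta_{i+k},
and rho(k) = gamma(k) / gamma(0). Sigma^2 cancels.
  numerator   = (1)*(0.305) = 0.305.
  denominator = (1)^2 + (-0.726)^2 + (0.025)^2 + (0.305)^2 = 1.620726.
  rho(3) = 0.305 / 1.620726 = 0.1882.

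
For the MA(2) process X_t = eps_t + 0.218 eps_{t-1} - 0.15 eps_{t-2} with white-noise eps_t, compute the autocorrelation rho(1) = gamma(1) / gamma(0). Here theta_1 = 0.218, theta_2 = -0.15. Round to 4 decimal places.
\rho(1) = 0.1732

For an MA(q) process with theta_0 = 1, the autocovariance is
  gamma(k) = sigma^2 * sum_{i=0..q-k} theta_i * theta_{i+k},
and rho(k) = gamma(k) / gamma(0). Sigma^2 cancels.
  numerator   = (1)*(0.218) + (0.218)*(-0.15) = 0.1853.
  denominator = (1)^2 + (0.218)^2 + (-0.15)^2 = 1.070024.
  rho(1) = 0.1853 / 1.070024 = 0.1732.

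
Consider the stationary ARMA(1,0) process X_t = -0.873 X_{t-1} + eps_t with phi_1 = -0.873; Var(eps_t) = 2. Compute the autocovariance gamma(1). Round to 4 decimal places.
\gamma(1) = -7.3401

Multiply the model equation by X_{t-k} and take expectations. With theta_0 = psi_0 = 1 and psi_j the MA(infinity) weights, this gives
  gamma(k) - sum_i phi_i gamma(k-i) = c_k,
  c_k = sigma^2 * sum_{j=k..q} theta_j psi_{j-k}   (c_k = 0 for k > q),
using gamma(-m) = gamma(m).
Pure AR (q = 0): c_0 = sigma^2 = 2, c_k = 0 for k >= 1.
Equations for k = 0 and k = 1 (AR order 1):
  gamma(0) = phi_1 gamma(1) + c_0
  gamma(1) = phi_1 gamma(0) + c_1
Substituting the second into the first: gamma(0) (1 - phi_1^2) = c_0 + phi_1 c_1, so
  gamma(0) = c_0 / (1 - phi_1^2) = 2 / (1 - (-0.873)^2) = 2 / 0.237871 = 8.407919.
  gamma(1) = phi_1 gamma(0) = (-0.873)(8.407919) = -7.340113.
Therefore gamma(1) = -7.3401 (to 4 decimal places).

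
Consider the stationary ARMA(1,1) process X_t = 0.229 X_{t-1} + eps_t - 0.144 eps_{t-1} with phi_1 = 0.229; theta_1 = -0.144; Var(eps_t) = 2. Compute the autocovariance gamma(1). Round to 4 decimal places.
\gamma(1) = 0.1735

Multiply the model equation by X_{t-k} and take expectations. With theta_0 = psi_0 = 1 and psi_j the MA(infinity) weights, this gives
  gamma(k) - sum_i phi_i gamma(k-i) = c_k,
  c_k = sigma^2 * sum_{j=k..q} theta_j psi_{j-k}   (c_k = 0 for k > q),
using gamma(-m) = gamma(m).
psi-weights needed (psi_j = theta_j + sum_i phi_i psi_{j-i}):
  psi_1 = theta_1 + phi_1 = -0.144 + (0.229) = 0.085
Right-hand sides:
  c_0 = sigma^2 (1 + theta_1 psi_1) = 2 * (1 + (-0.144)(0.085)) = 2 * 0.98776 = 1.97552
  c_1 = sigma^2 theta_1 = 2 * (-0.144) = -0.288
  c_2 = 0
Equations for k = 0 and k = 1 (AR order 1):
  gamma(0) = phi_1 gamma(1) + c_0
  gamma(1) = phi_1 gamma(0) + c_1
Substituting the second into the first: gamma(0) (1 - phi_1^2) = c_0 + phi_1 c_1, so
  gamma(0) = (c_0 + phi_1 c_1) / (1 - phi_1^2) = (1.97552 + (0.229)(-0.288)) / (1 - (0.229)^2) = 1.909568 / 0.947559 = 2.01525.
  gamma(1) = phi_1 gamma(0) + c_1 = (0.229)(2.01525) + (-0.288) = 0.173492.
Therefore gamma(1) = 0.1735 (to 4 decimal places).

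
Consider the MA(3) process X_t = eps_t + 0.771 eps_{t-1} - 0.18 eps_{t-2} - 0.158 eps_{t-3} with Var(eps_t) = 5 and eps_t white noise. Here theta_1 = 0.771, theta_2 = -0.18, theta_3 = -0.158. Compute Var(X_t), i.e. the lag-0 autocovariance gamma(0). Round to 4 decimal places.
\gamma(0) = 8.2590

For an MA(q) process X_t = eps_t + sum_i theta_i eps_{t-i} with
Var(eps_t) = sigma^2, the variance is
  gamma(0) = sigma^2 * (1 + sum_i theta_i^2).
  sum_i theta_i^2 = (0.771)^2 + (-0.18)^2 + (-0.158)^2 = 0.594441 + 0.0324 + 0.024964 = 0.651805.
  gamma(0) = 5 * (1 + 0.651805) = 5 * 1.651805 = 8.259025, which rounds to 8.2590.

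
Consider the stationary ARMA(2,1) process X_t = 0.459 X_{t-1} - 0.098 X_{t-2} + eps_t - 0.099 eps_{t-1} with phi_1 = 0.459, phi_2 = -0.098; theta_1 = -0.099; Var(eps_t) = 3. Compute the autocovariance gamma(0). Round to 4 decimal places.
\gamma(0) = 3.4027

Multiply the model equation by X_{t-k} and take expectations. With theta_0 = psi_0 = 1 and psi_j the MA(infinity) weights, this gives
  gamma(k) - sum_i phi_i gamma(k-i) = c_k,
  c_k = sigma^2 * sum_{j=k..q} theta_j psi_{j-k}   (c_k = 0 for k > q),
using gamma(-m) = gamma(m).
psi-weights needed (psi_j = theta_j + sum_i phi_i psi_{j-i}):
  psi_1 = theta_1 + phi_1 = -0.099 + (0.459) = 0.36
Right-hand sides:
  c_0 = sigma^2 (1 + theta_1 psi_1) = 3 * (1 + (-0.099)(0.36)) = 3 * 0.96436 = 2.89308
  c_1 = sigma^2 theta_1 = 3 * (-0.099) = -0.297
  c_2 = 0
Equations for k = 0, 1, 2 (AR order 2, c_2 = 0):
  (E0) gamma(0) = phi_1 gamma(1) + phi_2 gamma(2) + c_0
  (E1) gamma(1) = phi_1 gamma(0) + phi_2 gamma(1) + c_1
  (E2) gamma(2) = phi_1 gamma(1) + phi_2 gamma(0)
From (E1): gamma(1) = A gamma(0) + B with
  A = phi_1 / (1 - phi_2) = 0.459 / 1.098 = 0.418033,   B = c_1 / (1 - phi_2) = -0.297 / 1.098 = -0.270492.
Insert (E2) into (E0): gamma(0) (1 - phi_2^2) = phi_1 (1 + phi_2) gamma(1) + c_0.
  phi_1 (1 + phi_2) = (0.459)(0.902) = 0.414018,   1 - phi_2^2 = 0.990396.
Replace gamma(1) by A gamma(0) + B and collect gamma(0):
  gamma(0) [0.990396 - (0.414018)(0.418033)] = (0.414018)(-0.270492) + 2.89308
  gamma(0) * 0.817323 = 2.781092
  gamma(0) = 2.781092 / 0.817323 = 3.402684.
Therefore gamma(0) = 3.4027 (to 4 decimal places).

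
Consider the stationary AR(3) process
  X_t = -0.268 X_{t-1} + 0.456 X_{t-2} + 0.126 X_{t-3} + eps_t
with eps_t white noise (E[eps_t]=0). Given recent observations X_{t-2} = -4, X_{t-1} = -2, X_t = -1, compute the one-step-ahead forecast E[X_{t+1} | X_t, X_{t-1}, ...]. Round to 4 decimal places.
E[X_{t+1} \mid \mathcal F_t] = -1.1480

For an AR(p) model X_t = c + sum_i phi_i X_{t-i} + eps_t, the
one-step-ahead conditional mean is
  E[X_{t+1} | X_t, ...] = c + sum_i phi_i X_{t+1-i}.
Substitute known values:
  E[X_{t+1} | ...] = (-0.268) * (-1) + (0.456) * (-2) + (0.126) * (-4)
                   = -1.1480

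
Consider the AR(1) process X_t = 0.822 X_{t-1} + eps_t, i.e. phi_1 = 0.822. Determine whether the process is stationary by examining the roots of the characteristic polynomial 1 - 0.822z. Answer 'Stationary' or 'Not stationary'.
\text{Stationary}

The AR(p) characteristic polynomial is P(z) = 1 - 0.822z.
Stationarity requires all roots to lie outside the unit circle, i.e. |z| > 1 for every root.
This is linear in z: 1 + (-0.822) z = 0  =>  z = -1/(-0.822) = 1.216545,  |z| = 1.216545.
Moduli of all roots: 1.2165.
All moduli strictly greater than 1? Yes.
Verdict: Stationary.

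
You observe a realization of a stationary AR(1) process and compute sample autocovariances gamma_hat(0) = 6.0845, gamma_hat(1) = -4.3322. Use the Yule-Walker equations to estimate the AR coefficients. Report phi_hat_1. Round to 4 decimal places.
\hat\phi_{1} = -0.7120

The Yule-Walker equations for an AR(p) process read, in matrix form,
  Gamma_p phi = r_p,   with   (Gamma_p)_{ij} = gamma(|i - j|),
                       (r_p)_i = gamma(i),   i,j = 1..p.
Substitute the sample gammas (Toeplitz matrix and right-hand side of size 1):
  Gamma_p = [[6.0845]]
  r_p     = [-4.3322]
With p = 1 this is the single equation gamma(0) phi_1 = gamma(1):
  phi_hat_1 = gamma(1) / gamma(0) = -4.3322 / 6.0845 = -0.7120.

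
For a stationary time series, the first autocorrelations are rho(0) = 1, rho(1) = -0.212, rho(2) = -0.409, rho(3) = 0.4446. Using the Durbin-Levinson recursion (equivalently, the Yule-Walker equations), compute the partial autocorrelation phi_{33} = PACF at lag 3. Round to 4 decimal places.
\phi_{33} = 0.2921

The PACF at lag k is phi_{kk}, the last component of the solution
to the Yule-Walker system G_k phi = r_k where
  (G_k)_{ij} = rho(|i - j|), (r_k)_i = rho(i), i,j = 1..k.
Equivalently, Durbin-Levinson gives phi_{kk} iteratively:
  phi_{11} = rho(1)
  phi_{kk} = [rho(k) - sum_{j=1..k-1} phi_{k-1,j} rho(k-j)]
            / [1 - sum_{j=1..k-1} phi_{k-1,j} rho(j)],
  phi_{k,j} = phi_{k-1,j} - phi_{kk} phi_{k-1,k-j},  j = 1..k-1.
Step k = 1:
  phi_11 = rho(1) = -0.212.
Step k = 2:
  phi_22 = [rho(2) - phi_11 rho(1)] / [1 - phi_11 rho(1)] = [-0.409 - (-0.212)(-0.212)] / [1 - (-0.212)(-0.212)]
         = -0.453944 / 0.955056 = -0.475306.
  Update: phi_21 = phi_11 - phi_22 phi_11 = -0.212 - (-0.475306)(-0.212) = -0.312765.
Step k = 3:
  phi_33 = [rho(3) - phi_21 rho(2) - phi_22 rho(1)] / [1 - phi_21 rho(1) - phi_22 rho(2)]
    numerator   = 0.4446 - (-0.312765)(-0.409) - (-0.475306)(-0.212) = 0.21591425
    denominator = 1 - (-0.312765)(-0.212) - (-0.475306)(-0.409) = 0.73929362
  phi_33 = 0.21591425 / 0.73929362 = 0.2921.
Therefore phi_{33} = 0.2921.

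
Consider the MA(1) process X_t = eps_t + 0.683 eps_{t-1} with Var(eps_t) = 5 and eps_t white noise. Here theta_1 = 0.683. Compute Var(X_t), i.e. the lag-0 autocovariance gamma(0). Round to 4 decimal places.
\gamma(0) = 7.3324

For an MA(q) process X_t = eps_t + sum_i theta_i eps_{t-i} with
Var(eps_t) = sigma^2, the variance is
  gamma(0) = sigma^2 * (1 + sum_i theta_i^2).
  sum_i theta_i^2 = (0.683)^2 = 0.466489.
  gamma(0) = 5 * (1 + 0.466489) = 5 * 1.466489 = 7.332445, which rounds to 7.3324.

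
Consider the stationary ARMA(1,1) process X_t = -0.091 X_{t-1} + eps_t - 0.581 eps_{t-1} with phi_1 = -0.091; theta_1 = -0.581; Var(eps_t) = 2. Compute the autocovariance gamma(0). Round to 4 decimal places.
\gamma(0) = 2.9107

Multiply the model equation by X_{t-k} and take expectations. With theta_0 = psi_0 = 1 and psi_j the MA(infinity) weights, this gives
  gamma(k) - sum_i phi_i gamma(k-i) = c_k,
  c_k = sigma^2 * sum_{j=k..q} theta_j psi_{j-k}   (c_k = 0 for k > q),
using gamma(-m) = gamma(m).
psi-weights needed (psi_j = theta_j + sum_i phi_i psi_{j-i}):
  psi_1 = theta_1 + phi_1 = -0.581 + (-0.091) = -0.672
Right-hand sides:
  c_0 = sigma^2 (1 + theta_1 psi_1) = 2 * (1 + (-0.581)(-0.672)) = 2 * 1.390432 = 2.780864
  c_1 = sigma^2 theta_1 = 2 * (-0.581) = -1.162
  c_2 = 0
Equations for k = 0 and k = 1 (AR order 1):
  gamma(0) = phi_1 gamma(1) + c_0
  gamma(1) = phi_1 gamma(0) + c_1
Substituting the second into the first: gamma(0) (1 - phi_1^2) = c_0 + phi_1 c_1, so
  gamma(0) = (c_0 + phi_1 c_1) / (1 - phi_1^2) = (2.780864 + (-0.091)(-1.162)) / (1 - (-0.091)^2) = 2.886606 / 0.991719 = 2.91071.
Therefore gamma(0) = 2.9107 (to 4 decimal places).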